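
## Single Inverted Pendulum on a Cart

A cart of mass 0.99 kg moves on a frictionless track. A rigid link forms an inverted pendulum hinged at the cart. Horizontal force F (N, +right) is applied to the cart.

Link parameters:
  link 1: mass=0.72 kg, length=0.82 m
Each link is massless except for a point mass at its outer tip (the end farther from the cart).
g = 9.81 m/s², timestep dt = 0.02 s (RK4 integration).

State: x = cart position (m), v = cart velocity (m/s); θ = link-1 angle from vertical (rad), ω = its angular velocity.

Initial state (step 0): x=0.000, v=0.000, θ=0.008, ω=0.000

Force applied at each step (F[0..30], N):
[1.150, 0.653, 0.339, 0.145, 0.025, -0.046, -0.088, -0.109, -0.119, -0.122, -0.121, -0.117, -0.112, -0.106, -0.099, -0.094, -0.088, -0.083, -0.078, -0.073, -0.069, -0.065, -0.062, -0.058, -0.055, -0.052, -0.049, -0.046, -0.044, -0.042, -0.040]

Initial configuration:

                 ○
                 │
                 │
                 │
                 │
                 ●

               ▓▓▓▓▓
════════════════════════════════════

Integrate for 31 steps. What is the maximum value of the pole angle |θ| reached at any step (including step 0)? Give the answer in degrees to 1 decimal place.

Answer: 0.5°

Derivation:
apply F[0]=+1.150 → step 1: x=0.000, v=0.022, θ=0.008, ω=-0.025
apply F[1]=+0.653 → step 2: x=0.001, v=0.034, θ=0.007, ω=-0.038
apply F[2]=+0.339 → step 3: x=0.002, v=0.040, θ=0.006, ω=-0.044
apply F[3]=+0.145 → step 4: x=0.002, v=0.042, θ=0.005, ω=-0.045
apply F[4]=+0.025 → step 5: x=0.003, v=0.042, θ=0.005, ω=-0.043
apply F[5]=-0.046 → step 6: x=0.004, v=0.040, θ=0.004, ω=-0.041
apply F[6]=-0.088 → step 7: x=0.005, v=0.038, θ=0.003, ω=-0.037
apply F[7]=-0.109 → step 8: x=0.006, v=0.036, θ=0.002, ω=-0.033
apply F[8]=-0.119 → step 9: x=0.006, v=0.033, θ=0.002, ω=-0.030
apply F[9]=-0.122 → step 10: x=0.007, v=0.030, θ=0.001, ω=-0.026
apply F[10]=-0.121 → step 11: x=0.007, v=0.028, θ=0.001, ω=-0.023
apply F[11]=-0.117 → step 12: x=0.008, v=0.025, θ=0.000, ω=-0.020
apply F[12]=-0.112 → step 13: x=0.008, v=0.023, θ=-0.000, ω=-0.017
apply F[13]=-0.106 → step 14: x=0.009, v=0.021, θ=-0.001, ω=-0.014
apply F[14]=-0.099 → step 15: x=0.009, v=0.019, θ=-0.001, ω=-0.012
apply F[15]=-0.094 → step 16: x=0.010, v=0.017, θ=-0.001, ω=-0.010
apply F[16]=-0.088 → step 17: x=0.010, v=0.016, θ=-0.001, ω=-0.009
apply F[17]=-0.083 → step 18: x=0.010, v=0.014, θ=-0.001, ω=-0.007
apply F[18]=-0.078 → step 19: x=0.011, v=0.013, θ=-0.002, ω=-0.006
apply F[19]=-0.073 → step 20: x=0.011, v=0.012, θ=-0.002, ω=-0.005
apply F[20]=-0.069 → step 21: x=0.011, v=0.010, θ=-0.002, ω=-0.004
apply F[21]=-0.065 → step 22: x=0.011, v=0.009, θ=-0.002, ω=-0.003
apply F[22]=-0.062 → step 23: x=0.011, v=0.008, θ=-0.002, ω=-0.002
apply F[23]=-0.058 → step 24: x=0.012, v=0.008, θ=-0.002, ω=-0.001
apply F[24]=-0.055 → step 25: x=0.012, v=0.007, θ=-0.002, ω=-0.001
apply F[25]=-0.052 → step 26: x=0.012, v=0.006, θ=-0.002, ω=-0.000
apply F[26]=-0.049 → step 27: x=0.012, v=0.005, θ=-0.002, ω=0.000
apply F[27]=-0.046 → step 28: x=0.012, v=0.005, θ=-0.002, ω=0.001
apply F[28]=-0.044 → step 29: x=0.012, v=0.004, θ=-0.002, ω=0.001
apply F[29]=-0.042 → step 30: x=0.012, v=0.003, θ=-0.002, ω=0.001
apply F[30]=-0.040 → step 31: x=0.012, v=0.003, θ=-0.002, ω=0.001
Max |angle| over trajectory = 0.008 rad = 0.5°.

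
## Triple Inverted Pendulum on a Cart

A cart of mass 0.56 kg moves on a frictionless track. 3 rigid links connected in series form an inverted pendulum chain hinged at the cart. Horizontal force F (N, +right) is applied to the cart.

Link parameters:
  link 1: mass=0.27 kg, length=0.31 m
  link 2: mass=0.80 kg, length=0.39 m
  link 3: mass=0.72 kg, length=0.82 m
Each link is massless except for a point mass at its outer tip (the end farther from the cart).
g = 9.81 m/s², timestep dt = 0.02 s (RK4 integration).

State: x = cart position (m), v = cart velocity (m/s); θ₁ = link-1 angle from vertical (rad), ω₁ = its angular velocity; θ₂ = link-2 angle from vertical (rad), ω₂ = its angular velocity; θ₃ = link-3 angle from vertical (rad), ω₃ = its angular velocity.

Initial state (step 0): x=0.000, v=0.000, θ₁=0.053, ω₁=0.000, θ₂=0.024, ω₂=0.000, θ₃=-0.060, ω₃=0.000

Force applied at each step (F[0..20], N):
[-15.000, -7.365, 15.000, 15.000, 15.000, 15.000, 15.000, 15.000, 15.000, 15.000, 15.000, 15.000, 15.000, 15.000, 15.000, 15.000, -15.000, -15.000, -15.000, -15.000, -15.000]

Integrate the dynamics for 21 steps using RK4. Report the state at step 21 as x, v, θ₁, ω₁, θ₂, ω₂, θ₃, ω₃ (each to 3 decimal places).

Answer: x=0.768, v=-0.164, θ₁=-2.122, ω₁=-13.859, θ₂=-0.645, ω₂=-0.021, θ₃=-0.375, ω₃=-2.517

Derivation:
apply F[0]=-15.000 → step 1: x=-0.006, v=-0.564, θ₁=0.072, ω₁=1.952, θ₂=0.023, ω₂=-0.062, θ₃=-0.060, ω₃=-0.030
apply F[1]=-7.365 → step 2: x=-0.020, v=-0.864, θ₁=0.123, ω₁=3.131, θ₂=0.021, ω₂=-0.186, θ₃=-0.061, ω₃=-0.053
apply F[2]=+15.000 → step 3: x=-0.033, v=-0.422, θ₁=0.177, ω₁=2.282, θ₂=0.014, ω₂=-0.591, θ₃=-0.063, ω₃=-0.088
apply F[3]=+15.000 → step 4: x=-0.037, v=-0.012, θ₁=0.217, ω₁=1.784, θ₂=-0.004, ω₂=-1.207, θ₃=-0.065, ω₃=-0.120
apply F[4]=+15.000 → step 5: x=-0.033, v=0.387, θ₁=0.249, ω₁=1.474, θ₂=-0.036, ω₂=-1.971, θ₃=-0.067, ω₃=-0.139
apply F[5]=+15.000 → step 6: x=-0.021, v=0.791, θ₁=0.276, ω₁=1.199, θ₂=-0.083, ω₂=-2.814, θ₃=-0.070, ω₃=-0.143
apply F[6]=+15.000 → step 7: x=-0.001, v=1.212, θ₁=0.296, ω₁=0.814, θ₂=-0.148, ω₂=-3.666, θ₃=-0.073, ω₃=-0.133
apply F[7]=+15.000 → step 8: x=0.027, v=1.654, θ₁=0.307, ω₁=0.208, θ₂=-0.230, ω₂=-4.463, θ₃=-0.075, ω₃=-0.116
apply F[8]=+15.000 → step 9: x=0.065, v=2.120, θ₁=0.303, ω₁=-0.700, θ₂=-0.326, ω₂=-5.160, θ₃=-0.078, ω₃=-0.101
apply F[9]=+15.000 → step 10: x=0.112, v=2.608, θ₁=0.277, ω₁=-1.968, θ₂=-0.435, ω₂=-5.705, θ₃=-0.080, ω₃=-0.098
apply F[10]=+15.000 → step 11: x=0.169, v=3.120, θ₁=0.221, ω₁=-3.651, θ₂=-0.553, ω₂=-6.015, θ₃=-0.082, ω₃=-0.117
apply F[11]=+15.000 → step 12: x=0.237, v=3.657, θ₁=0.127, ω₁=-5.803, θ₂=-0.673, ω₂=-5.930, θ₃=-0.084, ω₃=-0.168
apply F[12]=+15.000 → step 13: x=0.316, v=4.201, θ₁=-0.014, ω₁=-8.468, θ₂=-0.785, ω₂=-5.158, θ₃=-0.089, ω₃=-0.271
apply F[13]=+15.000 → step 14: x=0.405, v=4.674, θ₁=-0.215, ω₁=-11.644, θ₂=-0.872, ω₂=-3.243, θ₃=-0.096, ω₃=-0.481
apply F[14]=+15.000 → step 15: x=0.500, v=4.810, θ₁=-0.482, ω₁=-14.960, θ₂=-0.905, ω₂=0.183, θ₃=-0.110, ω₃=-0.960
apply F[15]=+15.000 → step 16: x=0.592, v=4.168, θ₁=-0.799, ω₁=-16.154, θ₂=-0.865, ω₂=3.386, θ₃=-0.138, ω₃=-1.868
apply F[16]=-15.000 → step 17: x=0.662, v=2.935, θ₁=-1.098, ω₁=-13.861, θ₂=-0.795, ω₂=3.302, θ₃=-0.180, ω₃=-2.266
apply F[17]=-15.000 → step 18: x=0.711, v=2.056, θ₁=-1.361, ω₁=-12.609, θ₂=-0.736, ω₂=2.643, θ₃=-0.226, ω₃=-2.409
apply F[18]=-15.000 → step 19: x=0.745, v=1.314, θ₁=-1.609, ω₁=-12.308, θ₂=-0.690, ω₂=1.983, θ₃=-0.275, ω₃=-2.469
apply F[19]=-15.000 → step 20: x=0.764, v=0.593, θ₁=-1.858, ω₁=-12.715, θ₂=-0.657, ω₂=1.188, θ₃=-0.325, ω₃=-2.501
apply F[20]=-15.000 → step 21: x=0.768, v=-0.164, θ₁=-2.122, ω₁=-13.859, θ₂=-0.645, ω₂=-0.021, θ₃=-0.375, ω₃=-2.517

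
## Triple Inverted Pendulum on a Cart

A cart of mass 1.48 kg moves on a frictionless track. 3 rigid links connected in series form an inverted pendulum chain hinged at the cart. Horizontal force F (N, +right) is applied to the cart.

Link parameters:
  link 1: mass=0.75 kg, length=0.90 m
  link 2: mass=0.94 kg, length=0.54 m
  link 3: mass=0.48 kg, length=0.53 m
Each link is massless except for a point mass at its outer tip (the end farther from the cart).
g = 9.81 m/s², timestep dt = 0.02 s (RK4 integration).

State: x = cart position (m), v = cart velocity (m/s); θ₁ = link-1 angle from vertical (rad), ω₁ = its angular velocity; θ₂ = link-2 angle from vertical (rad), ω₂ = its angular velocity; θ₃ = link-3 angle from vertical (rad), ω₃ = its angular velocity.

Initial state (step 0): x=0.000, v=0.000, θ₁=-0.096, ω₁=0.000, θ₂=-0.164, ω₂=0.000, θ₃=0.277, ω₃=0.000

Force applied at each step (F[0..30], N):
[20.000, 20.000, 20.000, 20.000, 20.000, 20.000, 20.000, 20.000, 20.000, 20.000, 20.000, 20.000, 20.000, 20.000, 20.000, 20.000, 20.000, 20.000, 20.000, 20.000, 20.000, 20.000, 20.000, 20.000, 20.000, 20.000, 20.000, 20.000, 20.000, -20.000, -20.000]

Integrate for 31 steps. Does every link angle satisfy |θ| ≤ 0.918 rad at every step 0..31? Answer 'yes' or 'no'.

Answer: no

Derivation:
apply F[0]=+20.000 → step 1: x=0.003, v=0.292, θ₁=-0.099, ω₁=-0.323, θ₂=-0.165, ω₂=-0.111, θ₃=0.279, ω₃=0.183
apply F[1]=+20.000 → step 2: x=0.012, v=0.585, θ₁=-0.109, ω₁=-0.650, θ₂=-0.168, ω₂=-0.215, θ₃=0.284, ω₃=0.362
apply F[2]=+20.000 → step 3: x=0.026, v=0.879, θ₁=-0.125, ω₁=-0.985, θ₂=-0.174, ω₂=-0.304, θ₃=0.293, ω₃=0.530
apply F[3]=+20.000 → step 4: x=0.047, v=1.173, θ₁=-0.148, ω₁=-1.328, θ₂=-0.180, ω₂=-0.374, θ₃=0.305, ω₃=0.680
apply F[4]=+20.000 → step 5: x=0.073, v=1.466, θ₁=-0.178, ω₁=-1.681, θ₂=-0.188, ω₂=-0.420, θ₃=0.320, ω₃=0.804
apply F[5]=+20.000 → step 6: x=0.105, v=1.755, θ₁=-0.216, ω₁=-2.038, θ₂=-0.197, ω₂=-0.441, θ₃=0.337, ω₃=0.891
apply F[6]=+20.000 → step 7: x=0.143, v=2.036, θ₁=-0.260, ω₁=-2.394, θ₂=-0.206, ω₂=-0.445, θ₃=0.356, ω₃=0.931
apply F[7]=+20.000 → step 8: x=0.187, v=2.303, θ₁=-0.311, ω₁=-2.739, θ₂=-0.215, ω₂=-0.442, θ₃=0.374, ω₃=0.918
apply F[8]=+20.000 → step 9: x=0.235, v=2.550, θ₁=-0.369, ω₁=-3.059, θ₂=-0.224, ω₂=-0.449, θ₃=0.392, ω₃=0.846
apply F[9]=+20.000 → step 10: x=0.289, v=2.774, θ₁=-0.433, ω₁=-3.345, θ₂=-0.233, ω₂=-0.488, θ₃=0.408, ω₃=0.717
apply F[10]=+20.000 → step 11: x=0.346, v=2.971, θ₁=-0.503, ω₁=-3.590, θ₂=-0.244, ω₂=-0.575, θ₃=0.420, ω₃=0.541
apply F[11]=+20.000 → step 12: x=0.407, v=3.142, θ₁=-0.577, ω₁=-3.792, θ₂=-0.256, ω₂=-0.722, θ₃=0.429, ω₃=0.327
apply F[12]=+20.000 → step 13: x=0.472, v=3.287, θ₁=-0.654, ω₁=-3.954, θ₂=-0.273, ω₂=-0.933, θ₃=0.433, ω₃=0.085
apply F[13]=+20.000 → step 14: x=0.539, v=3.408, θ₁=-0.735, ω₁=-4.080, θ₂=-0.294, ω₂=-1.208, θ₃=0.432, ω₃=-0.175
apply F[14]=+20.000 → step 15: x=0.608, v=3.508, θ₁=-0.817, ω₁=-4.176, θ₂=-0.322, ω₂=-1.541, θ₃=0.426, ω₃=-0.450
apply F[15]=+20.000 → step 16: x=0.679, v=3.589, θ₁=-0.902, ω₁=-4.245, θ₂=-0.356, ω₂=-1.925, θ₃=0.414, ω₃=-0.739
apply F[16]=+20.000 → step 17: x=0.751, v=3.651, θ₁=-0.987, ω₁=-4.291, θ₂=-0.399, ω₂=-2.354, θ₃=0.396, ω₃=-1.044
apply F[17]=+20.000 → step 18: x=0.825, v=3.697, θ₁=-1.073, ω₁=-4.313, θ₂=-0.450, ω₂=-2.818, θ₃=0.372, ω₃=-1.371
apply F[18]=+20.000 → step 19: x=0.899, v=3.725, θ₁=-1.159, ω₁=-4.313, θ₂=-0.512, ω₂=-3.311, θ₃=0.341, ω₃=-1.728
apply F[19]=+20.000 → step 20: x=0.974, v=3.737, θ₁=-1.245, ω₁=-4.288, θ₂=-0.583, ω₂=-3.825, θ₃=0.303, ω₃=-2.123
apply F[20]=+20.000 → step 21: x=1.048, v=3.733, θ₁=-1.331, ω₁=-4.239, θ₂=-0.665, ω₂=-4.350, θ₃=0.256, ω₃=-2.567
apply F[21]=+20.000 → step 22: x=1.123, v=3.712, θ₁=-1.415, ω₁=-4.163, θ₂=-0.757, ω₂=-4.877, θ₃=0.200, ω₃=-3.073
apply F[22]=+20.000 → step 23: x=1.197, v=3.673, θ₁=-1.497, ω₁=-4.062, θ₂=-0.860, ω₂=-5.394, θ₃=0.133, ω₃=-3.654
apply F[23]=+20.000 → step 24: x=1.270, v=3.614, θ₁=-1.577, ω₁=-3.939, θ₂=-0.973, ω₂=-5.888, θ₃=0.053, ω₃=-4.322
apply F[24]=+20.000 → step 25: x=1.341, v=3.534, θ₁=-1.655, ω₁=-3.800, θ₂=-1.095, ω₂=-6.337, θ₃=-0.041, ω₃=-5.090
apply F[25]=+20.000 → step 26: x=1.411, v=3.430, θ₁=-1.729, ω₁=-3.655, θ₂=-1.226, ω₂=-6.719, θ₃=-0.151, ω₃=-5.968
apply F[26]=+20.000 → step 27: x=1.478, v=3.299, θ₁=-1.801, ω₁=-3.520, θ₂=-1.363, ω₂=-6.997, θ₃=-0.280, ω₃=-6.960
apply F[27]=+20.000 → step 28: x=1.543, v=3.139, θ₁=-1.870, ω₁=-3.416, θ₂=-1.505, ω₂=-7.130, θ₃=-0.430, ω₃=-8.064
apply F[28]=+20.000 → step 29: x=1.604, v=2.951, θ₁=-1.938, ω₁=-3.364, θ₂=-1.647, ω₂=-7.072, θ₃=-0.604, ω₃=-9.266
apply F[29]=-20.000 → step 30: x=1.658, v=2.455, θ₁=-2.007, ω₁=-3.592, θ₂=-1.784, ω₂=-6.618, θ₃=-0.797, ω₃=-10.123
apply F[30]=-20.000 → step 31: x=1.702, v=1.923, θ₁=-2.082, ω₁=-3.899, θ₂=-1.911, ω₂=-6.054, θ₃=-1.009, ω₃=-11.010
Max |angle| over trajectory = 2.082 rad; bound = 0.918 → exceeded.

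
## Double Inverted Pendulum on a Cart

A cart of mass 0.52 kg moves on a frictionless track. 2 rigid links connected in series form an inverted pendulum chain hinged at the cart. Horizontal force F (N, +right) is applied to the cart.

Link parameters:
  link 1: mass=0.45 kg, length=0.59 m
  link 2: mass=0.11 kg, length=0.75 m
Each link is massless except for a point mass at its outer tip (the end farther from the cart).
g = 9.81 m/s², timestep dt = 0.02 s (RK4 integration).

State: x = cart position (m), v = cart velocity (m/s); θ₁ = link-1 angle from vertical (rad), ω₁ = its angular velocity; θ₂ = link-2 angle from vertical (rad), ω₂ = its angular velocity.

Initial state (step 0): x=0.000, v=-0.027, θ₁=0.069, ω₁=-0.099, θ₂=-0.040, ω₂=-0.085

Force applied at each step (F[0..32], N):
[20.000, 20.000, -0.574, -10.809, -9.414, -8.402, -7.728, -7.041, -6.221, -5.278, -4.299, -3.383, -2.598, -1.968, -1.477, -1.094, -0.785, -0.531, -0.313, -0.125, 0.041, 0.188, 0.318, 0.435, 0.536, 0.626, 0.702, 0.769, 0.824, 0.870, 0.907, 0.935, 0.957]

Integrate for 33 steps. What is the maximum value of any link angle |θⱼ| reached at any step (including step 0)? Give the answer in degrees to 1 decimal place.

Answer: 9.3°

Derivation:
apply F[0]=+20.000 → step 1: x=0.007, v=0.726, θ₁=0.055, ω₁=-1.341, θ₂=-0.042, ω₂=-0.126
apply F[1]=+20.000 → step 2: x=0.029, v=1.488, θ₁=0.015, ω₁=-2.613, θ₂=-0.045, ω₂=-0.150
apply F[2]=-0.574 → step 3: x=0.059, v=1.467, θ₁=-0.037, ω₁=-2.580, θ₂=-0.048, ω₂=-0.157
apply F[3]=-10.809 → step 4: x=0.084, v=1.062, θ₁=-0.082, ω₁=-1.916, θ₂=-0.051, ω₂=-0.154
apply F[4]=-9.414 → step 5: x=0.102, v=0.721, θ₁=-0.115, ω₁=-1.377, θ₂=-0.054, ω₂=-0.138
apply F[5]=-8.402 → step 6: x=0.113, v=0.427, θ₁=-0.138, ω₁=-0.932, θ₂=-0.057, ω₂=-0.113
apply F[6]=-7.728 → step 7: x=0.119, v=0.165, θ₁=-0.152, ω₁=-0.548, θ₂=-0.059, ω₂=-0.080
apply F[7]=-7.041 → step 8: x=0.120, v=-0.067, θ₁=-0.160, ω₁=-0.220, θ₂=-0.060, ω₂=-0.043
apply F[8]=-6.221 → step 9: x=0.117, v=-0.268, θ₁=-0.162, ω₁=0.052, θ₂=-0.060, ω₂=-0.006
apply F[9]=-5.278 → step 10: x=0.110, v=-0.433, θ₁=-0.158, ω₁=0.267, θ₂=-0.060, ω₂=0.031
apply F[10]=-4.299 → step 11: x=0.100, v=-0.563, θ₁=-0.152, ω₁=0.425, θ₂=-0.059, ω₂=0.064
apply F[11]=-3.383 → step 12: x=0.088, v=-0.661, θ₁=-0.142, ω₁=0.532, θ₂=-0.057, ω₂=0.095
apply F[12]=-2.598 → step 13: x=0.074, v=-0.731, θ₁=-0.131, ω₁=0.599, θ₂=-0.055, ω₂=0.121
apply F[13]=-1.968 → step 14: x=0.059, v=-0.781, θ₁=-0.118, ω₁=0.635, θ₂=-0.053, ω₂=0.144
apply F[14]=-1.477 → step 15: x=0.043, v=-0.814, θ₁=-0.106, ω₁=0.649, θ₂=-0.050, ω₂=0.164
apply F[15]=-1.094 → step 16: x=0.026, v=-0.836, θ₁=-0.093, ω₁=0.649, θ₂=-0.046, ω₂=0.180
apply F[16]=-0.785 → step 17: x=0.009, v=-0.848, θ₁=-0.080, ω₁=0.638, θ₂=-0.042, ω₂=0.193
apply F[17]=-0.531 → step 18: x=-0.008, v=-0.854, θ₁=-0.067, ω₁=0.620, θ₂=-0.038, ω₂=0.204
apply F[18]=-0.313 → step 19: x=-0.025, v=-0.853, θ₁=-0.055, ω₁=0.597, θ₂=-0.034, ω₂=0.212
apply F[19]=-0.125 → step 20: x=-0.042, v=-0.848, θ₁=-0.043, ω₁=0.570, θ₂=-0.030, ω₂=0.217
apply F[20]=+0.041 → step 21: x=-0.059, v=-0.838, θ₁=-0.032, ω₁=0.541, θ₂=-0.026, ω₂=0.220
apply F[21]=+0.188 → step 22: x=-0.075, v=-0.826, θ₁=-0.022, ω₁=0.510, θ₂=-0.021, ω₂=0.221
apply F[22]=+0.318 → step 23: x=-0.092, v=-0.810, θ₁=-0.012, ω₁=0.478, θ₂=-0.017, ω₂=0.221
apply F[23]=+0.435 → step 24: x=-0.108, v=-0.792, θ₁=-0.003, ω₁=0.445, θ₂=-0.012, ω₂=0.218
apply F[24]=+0.536 → step 25: x=-0.123, v=-0.771, θ₁=0.006, ω₁=0.412, θ₂=-0.008, ω₂=0.215
apply F[25]=+0.626 → step 26: x=-0.139, v=-0.749, θ₁=0.014, ω₁=0.379, θ₂=-0.004, ω₂=0.210
apply F[26]=+0.702 → step 27: x=-0.153, v=-0.726, θ₁=0.021, ω₁=0.347, θ₂=0.000, ω₂=0.203
apply F[27]=+0.769 → step 28: x=-0.168, v=-0.702, θ₁=0.028, ω₁=0.315, θ₂=0.004, ω₂=0.196
apply F[28]=+0.824 → step 29: x=-0.181, v=-0.676, θ₁=0.034, ω₁=0.285, θ₂=0.008, ω₂=0.188
apply F[29]=+0.870 → step 30: x=-0.195, v=-0.651, θ₁=0.039, ω₁=0.255, θ₂=0.012, ω₂=0.180
apply F[30]=+0.907 → step 31: x=-0.207, v=-0.624, θ₁=0.044, ω₁=0.227, θ₂=0.015, ω₂=0.171
apply F[31]=+0.935 → step 32: x=-0.220, v=-0.598, θ₁=0.048, ω₁=0.200, θ₂=0.019, ω₂=0.161
apply F[32]=+0.957 → step 33: x=-0.231, v=-0.572, θ₁=0.052, ω₁=0.175, θ₂=0.022, ω₂=0.152
Max |angle| over trajectory = 0.162 rad = 9.3°.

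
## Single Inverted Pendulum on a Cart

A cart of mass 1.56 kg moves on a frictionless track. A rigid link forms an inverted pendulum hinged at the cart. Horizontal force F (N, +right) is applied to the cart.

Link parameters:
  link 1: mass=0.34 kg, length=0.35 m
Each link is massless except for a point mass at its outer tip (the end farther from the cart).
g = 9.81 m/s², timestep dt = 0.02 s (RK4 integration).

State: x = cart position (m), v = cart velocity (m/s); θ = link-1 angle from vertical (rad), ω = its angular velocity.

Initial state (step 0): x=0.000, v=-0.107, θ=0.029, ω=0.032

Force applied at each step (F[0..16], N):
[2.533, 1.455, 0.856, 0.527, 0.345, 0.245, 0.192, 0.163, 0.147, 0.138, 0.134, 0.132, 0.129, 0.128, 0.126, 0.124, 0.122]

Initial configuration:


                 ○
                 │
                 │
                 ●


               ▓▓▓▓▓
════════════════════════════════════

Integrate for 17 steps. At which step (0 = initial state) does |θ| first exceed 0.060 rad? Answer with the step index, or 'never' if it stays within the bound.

apply F[0]=+2.533 → step 1: x=-0.002, v=-0.076, θ=0.029, ω=-0.041
apply F[1]=+1.455 → step 2: x=-0.003, v=-0.058, θ=0.028, ω=-0.075
apply F[2]=+0.856 → step 3: x=-0.004, v=-0.049, θ=0.026, ω=-0.088
apply F[3]=+0.527 → step 4: x=-0.005, v=-0.043, θ=0.024, ω=-0.090
apply F[4]=+0.345 → step 5: x=-0.006, v=-0.039, θ=0.023, ω=-0.086
apply F[5]=+0.245 → step 6: x=-0.007, v=-0.037, θ=0.021, ω=-0.080
apply F[6]=+0.192 → step 7: x=-0.007, v=-0.036, θ=0.019, ω=-0.074
apply F[7]=+0.163 → step 8: x=-0.008, v=-0.034, θ=0.018, ω=-0.067
apply F[8]=+0.147 → step 9: x=-0.009, v=-0.033, θ=0.017, ω=-0.061
apply F[9]=+0.138 → step 10: x=-0.009, v=-0.032, θ=0.016, ω=-0.055
apply F[10]=+0.134 → step 11: x=-0.010, v=-0.031, θ=0.015, ω=-0.049
apply F[11]=+0.132 → step 12: x=-0.011, v=-0.030, θ=0.014, ω=-0.044
apply F[12]=+0.129 → step 13: x=-0.011, v=-0.029, θ=0.013, ω=-0.040
apply F[13]=+0.128 → step 14: x=-0.012, v=-0.028, θ=0.012, ω=-0.036
apply F[14]=+0.126 → step 15: x=-0.012, v=-0.027, θ=0.011, ω=-0.033
apply F[15]=+0.124 → step 16: x=-0.013, v=-0.025, θ=0.011, ω=-0.030
apply F[16]=+0.122 → step 17: x=-0.013, v=-0.024, θ=0.010, ω=-0.028
max |θ| = 0.029 ≤ 0.060 over all 18 states.

Answer: never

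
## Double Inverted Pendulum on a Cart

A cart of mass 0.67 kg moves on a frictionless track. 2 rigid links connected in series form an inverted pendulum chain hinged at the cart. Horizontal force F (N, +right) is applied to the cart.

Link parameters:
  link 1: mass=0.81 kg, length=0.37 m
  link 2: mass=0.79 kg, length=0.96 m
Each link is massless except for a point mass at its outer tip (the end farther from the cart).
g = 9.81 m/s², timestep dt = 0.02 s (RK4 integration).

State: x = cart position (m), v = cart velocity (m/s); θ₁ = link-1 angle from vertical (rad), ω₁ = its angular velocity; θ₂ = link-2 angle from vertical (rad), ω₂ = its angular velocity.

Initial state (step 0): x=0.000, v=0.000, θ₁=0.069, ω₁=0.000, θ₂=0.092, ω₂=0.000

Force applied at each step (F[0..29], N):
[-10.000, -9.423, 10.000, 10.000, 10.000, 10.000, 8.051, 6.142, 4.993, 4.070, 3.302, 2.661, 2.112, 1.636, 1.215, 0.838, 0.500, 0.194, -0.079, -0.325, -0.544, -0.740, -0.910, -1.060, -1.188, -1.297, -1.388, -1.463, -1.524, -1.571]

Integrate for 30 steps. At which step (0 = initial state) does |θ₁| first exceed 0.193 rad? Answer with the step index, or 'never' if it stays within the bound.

Answer: never

Derivation:
apply F[0]=-10.000 → step 1: x=-0.003, v=-0.328, θ₁=0.078, ω₁=0.913, θ₂=0.092, ω₂=0.007
apply F[1]=-9.423 → step 2: x=-0.013, v=-0.642, θ₁=0.105, ω₁=1.805, θ₂=0.092, ω₂=0.008
apply F[2]=+10.000 → step 3: x=-0.023, v=-0.403, θ₁=0.136, ω₁=1.244, θ₂=0.092, ω₂=-0.005
apply F[3]=+10.000 → step 4: x=-0.029, v=-0.180, θ₁=0.155, ω₁=0.758, θ₂=0.092, ω₂=-0.029
apply F[4]=+10.000 → step 5: x=-0.031, v=0.032, θ₁=0.166, ω₁=0.318, θ₂=0.091, ω₂=-0.061
apply F[5]=+10.000 → step 6: x=-0.028, v=0.240, θ₁=0.168, ω₁=-0.102, θ₂=0.089, ω₂=-0.097
apply F[6]=+8.051 → step 7: x=-0.022, v=0.394, θ₁=0.164, ω₁=-0.381, θ₂=0.087, ω₂=-0.132
apply F[7]=+6.142 → step 8: x=-0.013, v=0.499, θ₁=0.154, ω₁=-0.537, θ₂=0.084, ω₂=-0.164
apply F[8]=+4.993 → step 9: x=-0.002, v=0.577, θ₁=0.143, ω₁=-0.630, θ₂=0.081, ω₂=-0.191
apply F[9]=+4.070 → step 10: x=0.010, v=0.634, θ₁=0.130, ω₁=-0.682, θ₂=0.077, ω₂=-0.215
apply F[10]=+3.302 → step 11: x=0.023, v=0.675, θ₁=0.116, ω₁=-0.703, θ₂=0.072, ω₂=-0.234
apply F[11]=+2.661 → step 12: x=0.037, v=0.705, θ₁=0.102, ω₁=-0.704, θ₂=0.067, ω₂=-0.250
apply F[12]=+2.112 → step 13: x=0.051, v=0.724, θ₁=0.088, ω₁=-0.691, θ₂=0.062, ω₂=-0.262
apply F[13]=+1.636 → step 14: x=0.066, v=0.736, θ₁=0.074, ω₁=-0.668, θ₂=0.057, ω₂=-0.270
apply F[14]=+1.215 → step 15: x=0.081, v=0.741, θ₁=0.061, ω₁=-0.639, θ₂=0.051, ω₂=-0.275
apply F[15]=+0.838 → step 16: x=0.095, v=0.740, θ₁=0.049, ω₁=-0.606, θ₂=0.046, ω₂=-0.278
apply F[16]=+0.500 → step 17: x=0.110, v=0.736, θ₁=0.037, ω₁=-0.570, θ₂=0.040, ω₂=-0.278
apply F[17]=+0.194 → step 18: x=0.125, v=0.727, θ₁=0.026, ω₁=-0.532, θ₂=0.035, ω₂=-0.276
apply F[18]=-0.079 → step 19: x=0.139, v=0.715, θ₁=0.016, ω₁=-0.494, θ₂=0.029, ω₂=-0.271
apply F[19]=-0.325 → step 20: x=0.153, v=0.700, θ₁=0.007, ω₁=-0.455, θ₂=0.024, ω₂=-0.265
apply F[20]=-0.544 → step 21: x=0.167, v=0.682, θ₁=-0.002, ω₁=-0.417, θ₂=0.019, ω₂=-0.258
apply F[21]=-0.740 → step 22: x=0.181, v=0.663, θ₁=-0.010, ω₁=-0.380, θ₂=0.014, ω₂=-0.249
apply F[22]=-0.910 → step 23: x=0.194, v=0.642, θ₁=-0.017, ω₁=-0.343, θ₂=0.009, ω₂=-0.239
apply F[23]=-1.060 → step 24: x=0.206, v=0.620, θ₁=-0.024, ω₁=-0.308, θ₂=0.004, ω₂=-0.228
apply F[24]=-1.188 → step 25: x=0.218, v=0.597, θ₁=-0.030, ω₁=-0.275, θ₂=-0.000, ω₂=-0.217
apply F[25]=-1.297 → step 26: x=0.230, v=0.574, θ₁=-0.035, ω₁=-0.243, θ₂=-0.005, ω₂=-0.205
apply F[26]=-1.388 → step 27: x=0.241, v=0.550, θ₁=-0.039, ω₁=-0.214, θ₂=-0.009, ω₂=-0.192
apply F[27]=-1.463 → step 28: x=0.252, v=0.525, θ₁=-0.043, ω₁=-0.186, θ₂=-0.012, ω₂=-0.180
apply F[28]=-1.524 → step 29: x=0.262, v=0.501, θ₁=-0.047, ω₁=-0.160, θ₂=-0.016, ω₂=-0.168
apply F[29]=-1.571 → step 30: x=0.272, v=0.477, θ₁=-0.050, ω₁=-0.135, θ₂=-0.019, ω₂=-0.155
max |θ₁| = 0.168 ≤ 0.193 over all 31 states.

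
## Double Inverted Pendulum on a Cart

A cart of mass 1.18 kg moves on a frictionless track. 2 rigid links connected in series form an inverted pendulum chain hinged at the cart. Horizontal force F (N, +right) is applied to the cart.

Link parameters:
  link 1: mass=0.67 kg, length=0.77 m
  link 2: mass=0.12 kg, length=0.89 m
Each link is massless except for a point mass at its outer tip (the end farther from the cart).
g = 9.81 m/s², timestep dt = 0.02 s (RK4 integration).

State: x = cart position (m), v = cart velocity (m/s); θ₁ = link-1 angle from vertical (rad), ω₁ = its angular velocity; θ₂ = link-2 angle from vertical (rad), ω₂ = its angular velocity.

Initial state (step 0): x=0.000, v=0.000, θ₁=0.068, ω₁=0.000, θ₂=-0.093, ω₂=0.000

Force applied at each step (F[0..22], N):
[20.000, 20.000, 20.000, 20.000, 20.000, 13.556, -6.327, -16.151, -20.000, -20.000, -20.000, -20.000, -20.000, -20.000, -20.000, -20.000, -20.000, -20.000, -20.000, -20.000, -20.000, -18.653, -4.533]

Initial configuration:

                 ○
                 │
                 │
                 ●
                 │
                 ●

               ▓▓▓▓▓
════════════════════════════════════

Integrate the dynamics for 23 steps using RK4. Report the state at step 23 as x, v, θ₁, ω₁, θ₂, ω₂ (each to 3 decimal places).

Answer: x=-0.012, v=-2.665, θ₁=-0.103, ω₁=2.237, θ₂=-0.057, ω₂=0.510

Derivation:
apply F[0]=+20.000 → step 1: x=0.003, v=0.329, θ₁=0.064, ω₁=-0.402, θ₂=-0.093, ω₂=-0.046
apply F[1]=+20.000 → step 2: x=0.013, v=0.660, θ₁=0.052, ω₁=-0.809, θ₂=-0.095, ω₂=-0.088
apply F[2]=+20.000 → step 3: x=0.030, v=0.994, θ₁=0.032, ω₁=-1.224, θ₂=-0.097, ω₂=-0.123
apply F[3]=+20.000 → step 4: x=0.053, v=1.331, θ₁=0.003, ω₁=-1.653, θ₂=-0.100, ω₂=-0.149
apply F[4]=+20.000 → step 5: x=0.083, v=1.671, θ₁=-0.035, ω₁=-2.096, θ₂=-0.103, ω₂=-0.165
apply F[5]=+13.556 → step 6: x=0.119, v=1.904, θ₁=-0.080, ω₁=-2.412, θ₂=-0.106, ω₂=-0.171
apply F[6]=-6.327 → step 7: x=0.156, v=1.805, θ₁=-0.127, ω₁=-2.310, θ₂=-0.110, ω₂=-0.172
apply F[7]=-16.151 → step 8: x=0.189, v=1.548, θ₁=-0.170, ω₁=-2.018, θ₂=-0.113, ω₂=-0.164
apply F[8]=-20.000 → step 9: x=0.217, v=1.234, θ₁=-0.207, ω₁=-1.669, θ₂=-0.116, ω₂=-0.144
apply F[9]=-20.000 → step 10: x=0.239, v=0.928, θ₁=-0.237, ω₁=-1.343, θ₂=-0.119, ω₂=-0.113
apply F[10]=-20.000 → step 11: x=0.254, v=0.629, θ₁=-0.261, ω₁=-1.037, θ₂=-0.121, ω₂=-0.072
apply F[11]=-20.000 → step 12: x=0.264, v=0.335, θ₁=-0.279, ω₁=-0.746, θ₂=-0.122, ω₂=-0.022
apply F[12]=-20.000 → step 13: x=0.268, v=0.046, θ₁=-0.291, ω₁=-0.467, θ₂=-0.121, ω₂=0.035
apply F[13]=-20.000 → step 14: x=0.266, v=-0.241, θ₁=-0.297, ω₁=-0.195, θ₂=-0.120, ω₂=0.096
apply F[14]=-20.000 → step 15: x=0.258, v=-0.527, θ₁=-0.299, ω₁=0.074, θ₂=-0.118, ω₂=0.160
apply F[15]=-20.000 → step 16: x=0.245, v=-0.813, θ₁=-0.294, ω₁=0.344, θ₂=-0.114, ω₂=0.224
apply F[16]=-20.000 → step 17: x=0.226, v=-1.102, θ₁=-0.285, ω₁=0.619, θ₂=-0.109, ω₂=0.287
apply F[17]=-20.000 → step 18: x=0.201, v=-1.393, θ₁=-0.270, ω₁=0.903, θ₂=-0.102, ω₂=0.345
apply F[18]=-20.000 → step 19: x=0.170, v=-1.690, θ₁=-0.249, ω₁=1.201, θ₂=-0.095, ω₂=0.398
apply F[19]=-20.000 → step 20: x=0.133, v=-1.993, θ₁=-0.221, ω₁=1.516, θ₂=-0.086, ω₂=0.442
apply F[20]=-20.000 → step 21: x=0.090, v=-2.303, θ₁=-0.188, ω₁=1.853, θ₂=-0.077, ω₂=0.476
apply F[21]=-18.653 → step 22: x=0.041, v=-2.599, θ₁=-0.147, ω₁=2.185, θ₂=-0.067, ω₂=0.499
apply F[22]=-4.533 → step 23: x=-0.012, v=-2.665, θ₁=-0.103, ω₁=2.237, θ₂=-0.057, ω₂=0.510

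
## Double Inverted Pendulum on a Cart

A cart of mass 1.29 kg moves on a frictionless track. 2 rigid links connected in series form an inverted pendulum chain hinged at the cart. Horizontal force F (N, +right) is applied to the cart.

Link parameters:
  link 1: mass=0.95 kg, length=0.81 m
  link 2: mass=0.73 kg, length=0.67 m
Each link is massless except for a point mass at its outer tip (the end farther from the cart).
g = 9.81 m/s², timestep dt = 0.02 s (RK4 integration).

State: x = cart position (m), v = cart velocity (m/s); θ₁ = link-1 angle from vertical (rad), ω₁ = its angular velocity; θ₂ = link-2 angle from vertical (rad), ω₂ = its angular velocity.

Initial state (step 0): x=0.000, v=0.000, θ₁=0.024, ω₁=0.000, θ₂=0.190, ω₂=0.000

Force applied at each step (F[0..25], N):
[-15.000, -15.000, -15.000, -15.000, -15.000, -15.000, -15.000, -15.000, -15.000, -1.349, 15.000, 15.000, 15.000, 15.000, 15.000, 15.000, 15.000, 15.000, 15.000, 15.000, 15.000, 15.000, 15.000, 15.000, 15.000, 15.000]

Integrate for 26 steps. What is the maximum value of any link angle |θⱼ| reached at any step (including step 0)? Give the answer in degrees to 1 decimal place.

apply F[0]=-15.000 → step 1: x=-0.002, v=-0.239, θ₁=0.027, ω₁=0.272, θ₂=0.191, ω₂=0.081
apply F[1]=-15.000 → step 2: x=-0.010, v=-0.478, θ₁=0.035, ω₁=0.548, θ₂=0.193, ω₂=0.158
apply F[2]=-15.000 → step 3: x=-0.022, v=-0.720, θ₁=0.049, ω₁=0.831, θ₂=0.197, ω₂=0.229
apply F[3]=-15.000 → step 4: x=-0.038, v=-0.965, θ₁=0.068, ω₁=1.125, θ₂=0.202, ω₂=0.290
apply F[4]=-15.000 → step 5: x=-0.060, v=-1.213, θ₁=0.094, ω₁=1.433, θ₂=0.209, ω₂=0.338
apply F[5]=-15.000 → step 6: x=-0.087, v=-1.463, θ₁=0.126, ω₁=1.754, θ₂=0.216, ω₂=0.372
apply F[6]=-15.000 → step 7: x=-0.119, v=-1.714, θ₁=0.164, ω₁=2.088, θ₂=0.223, ω₂=0.391
apply F[7]=-15.000 → step 8: x=-0.155, v=-1.961, θ₁=0.209, ω₁=2.431, θ₂=0.231, ω₂=0.399
apply F[8]=-15.000 → step 9: x=-0.197, v=-2.201, θ₁=0.261, ω₁=2.775, θ₂=0.239, ω₂=0.399
apply F[9]=-1.349 → step 10: x=-0.241, v=-2.239, θ₁=0.318, ω₁=2.891, θ₂=0.247, ω₂=0.394
apply F[10]=+15.000 → step 11: x=-0.284, v=-2.057, θ₁=0.374, ω₁=2.772, θ₂=0.255, ω₂=0.365
apply F[11]=+15.000 → step 12: x=-0.324, v=-1.888, θ₁=0.429, ω₁=2.691, θ₂=0.262, ω₂=0.318
apply F[12]=+15.000 → step 13: x=-0.360, v=-1.728, θ₁=0.482, ω₁=2.643, θ₂=0.267, ω₂=0.254
apply F[13]=+15.000 → step 14: x=-0.393, v=-1.576, θ₁=0.535, ω₁=2.625, θ₂=0.272, ω₂=0.175
apply F[14]=+15.000 → step 15: x=-0.423, v=-1.430, θ₁=0.587, ω₁=2.633, θ₂=0.274, ω₂=0.081
apply F[15]=+15.000 → step 16: x=-0.450, v=-1.287, θ₁=0.640, ω₁=2.663, θ₂=0.275, ω₂=-0.023
apply F[16]=+15.000 → step 17: x=-0.475, v=-1.145, θ₁=0.694, ω₁=2.713, θ₂=0.273, ω₂=-0.137
apply F[17]=+15.000 → step 18: x=-0.496, v=-1.002, θ₁=0.749, ω₁=2.779, θ₂=0.269, ω₂=-0.256
apply F[18]=+15.000 → step 19: x=-0.515, v=-0.856, θ₁=0.805, ω₁=2.859, θ₂=0.263, ω₂=-0.379
apply F[19]=+15.000 → step 20: x=-0.530, v=-0.706, θ₁=0.863, ω₁=2.950, θ₂=0.254, ω₂=-0.502
apply F[20]=+15.000 → step 21: x=-0.543, v=-0.551, θ₁=0.923, ω₁=3.052, θ₂=0.243, ω₂=-0.622
apply F[21]=+15.000 → step 22: x=-0.552, v=-0.388, θ₁=0.986, ω₁=3.162, θ₂=0.229, ω₂=-0.736
apply F[22]=+15.000 → step 23: x=-0.558, v=-0.218, θ₁=1.050, ω₁=3.281, θ₂=0.214, ω₂=-0.842
apply F[23]=+15.000 → step 24: x=-0.561, v=-0.038, θ₁=1.117, ω₁=3.408, θ₂=0.196, ω₂=-0.935
apply F[24]=+15.000 → step 25: x=-0.560, v=0.152, θ₁=1.186, ω₁=3.544, θ₂=0.176, ω₂=-1.013
apply F[25]=+15.000 → step 26: x=-0.555, v=0.353, θ₁=1.259, ω₁=3.690, θ₂=0.155, ω₂=-1.072
Max |angle| over trajectory = 1.259 rad = 72.1°.

Answer: 72.1°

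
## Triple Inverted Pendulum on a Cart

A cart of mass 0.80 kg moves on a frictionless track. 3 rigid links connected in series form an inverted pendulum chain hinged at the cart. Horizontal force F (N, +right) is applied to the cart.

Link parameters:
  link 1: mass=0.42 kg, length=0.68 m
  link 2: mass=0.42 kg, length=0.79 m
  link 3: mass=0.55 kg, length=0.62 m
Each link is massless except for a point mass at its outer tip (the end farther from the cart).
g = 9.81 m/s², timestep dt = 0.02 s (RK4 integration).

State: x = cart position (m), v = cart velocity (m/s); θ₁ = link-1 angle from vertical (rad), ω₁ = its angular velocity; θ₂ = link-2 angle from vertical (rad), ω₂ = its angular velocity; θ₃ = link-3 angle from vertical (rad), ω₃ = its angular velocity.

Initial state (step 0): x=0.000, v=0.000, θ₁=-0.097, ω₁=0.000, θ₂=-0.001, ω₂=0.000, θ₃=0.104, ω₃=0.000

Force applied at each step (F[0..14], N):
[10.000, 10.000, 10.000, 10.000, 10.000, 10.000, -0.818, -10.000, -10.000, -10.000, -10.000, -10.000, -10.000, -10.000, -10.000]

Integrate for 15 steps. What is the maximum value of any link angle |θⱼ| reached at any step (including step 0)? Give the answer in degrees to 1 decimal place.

apply F[0]=+10.000 → step 1: x=0.003, v=0.278, θ₁=-0.102, ω₁=-0.488, θ₂=-0.001, ω₂=0.038, θ₃=0.105, ω₃=0.063
apply F[1]=+10.000 → step 2: x=0.011, v=0.556, θ₁=-0.117, ω₁=-0.981, θ₂=0.001, ω₂=0.081, θ₃=0.106, ω₃=0.121
apply F[2]=+10.000 → step 3: x=0.025, v=0.835, θ₁=-0.141, ω₁=-1.482, θ₂=0.003, ω₂=0.129, θ₃=0.109, ω₃=0.173
apply F[3]=+10.000 → step 4: x=0.045, v=1.113, θ₁=-0.176, ω₁=-1.984, θ₂=0.006, ω₂=0.180, θ₃=0.113, ω₃=0.212
apply F[4]=+10.000 → step 5: x=0.069, v=1.384, θ₁=-0.220, ω₁=-2.475, θ₂=0.010, ω₂=0.223, θ₃=0.118, ω₃=0.237
apply F[5]=+10.000 → step 6: x=0.100, v=1.644, θ₁=-0.275, ω₁=-2.933, θ₂=0.014, ω₂=0.242, θ₃=0.123, ω₃=0.246
apply F[6]=-0.818 → step 7: x=0.133, v=1.649, θ₁=-0.335, ω₁=-3.077, θ₂=0.020, ω₂=0.300, θ₃=0.128, ω₃=0.265
apply F[7]=-10.000 → step 8: x=0.164, v=1.456, θ₁=-0.396, ω₁=-3.024, θ₂=0.027, ω₂=0.432, θ₃=0.133, ω₃=0.298
apply F[8]=-10.000 → step 9: x=0.191, v=1.270, θ₁=-0.456, ω₁=-3.009, θ₂=0.037, ω₂=0.582, θ₃=0.140, ω₃=0.328
apply F[9]=-10.000 → step 10: x=0.215, v=1.086, θ₁=-0.516, ω₁=-3.022, θ₂=0.051, ω₂=0.745, θ₃=0.147, ω₃=0.354
apply F[10]=-10.000 → step 11: x=0.234, v=0.903, θ₁=-0.577, ω₁=-3.054, θ₂=0.067, ω₂=0.913, θ₃=0.154, ω₃=0.373
apply F[11]=-10.000 → step 12: x=0.251, v=0.720, θ₁=-0.638, ω₁=-3.096, θ₂=0.087, ω₂=1.084, θ₃=0.161, ω₃=0.387
apply F[12]=-10.000 → step 13: x=0.263, v=0.534, θ₁=-0.701, ω₁=-3.145, θ₂=0.110, ω₂=1.252, θ₃=0.169, ω₃=0.396
apply F[13]=-10.000 → step 14: x=0.272, v=0.345, θ₁=-0.764, ω₁=-3.197, θ₂=0.137, ω₂=1.417, θ₃=0.177, ω₃=0.401
apply F[14]=-10.000 → step 15: x=0.277, v=0.153, θ₁=-0.829, ω₁=-3.251, θ₂=0.167, ω₂=1.575, θ₃=0.185, ω₃=0.403
Max |angle| over trajectory = 0.829 rad = 47.5°.

Answer: 47.5°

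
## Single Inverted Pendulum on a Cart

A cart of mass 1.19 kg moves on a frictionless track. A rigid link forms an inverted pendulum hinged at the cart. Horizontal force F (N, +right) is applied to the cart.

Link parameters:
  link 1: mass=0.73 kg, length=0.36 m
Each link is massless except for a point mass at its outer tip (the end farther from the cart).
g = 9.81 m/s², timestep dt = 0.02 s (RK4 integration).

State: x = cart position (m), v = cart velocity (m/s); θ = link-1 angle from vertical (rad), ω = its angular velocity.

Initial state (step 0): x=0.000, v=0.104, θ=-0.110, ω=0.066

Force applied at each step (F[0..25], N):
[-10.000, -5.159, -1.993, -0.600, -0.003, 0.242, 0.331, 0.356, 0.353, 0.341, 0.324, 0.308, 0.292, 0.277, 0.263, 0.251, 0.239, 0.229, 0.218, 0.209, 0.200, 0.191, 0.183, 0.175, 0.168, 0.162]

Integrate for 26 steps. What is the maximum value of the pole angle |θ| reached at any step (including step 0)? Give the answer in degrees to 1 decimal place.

Answer: 6.3°

Derivation:
apply F[0]=-10.000 → step 1: x=0.001, v=-0.050, θ=-0.105, ω=0.433
apply F[1]=-5.159 → step 2: x=-0.001, v=-0.124, θ=-0.095, ω=0.584
apply F[2]=-1.993 → step 3: x=-0.004, v=-0.147, θ=-0.083, ω=0.599
apply F[3]=-0.600 → step 4: x=-0.007, v=-0.148, θ=-0.072, ω=0.559
apply F[4]=-0.003 → step 5: x=-0.010, v=-0.140, θ=-0.061, ω=0.502
apply F[5]=+0.242 → step 6: x=-0.012, v=-0.130, θ=-0.051, ω=0.441
apply F[6]=+0.331 → step 7: x=-0.015, v=-0.119, θ=-0.043, ω=0.384
apply F[7]=+0.356 → step 8: x=-0.017, v=-0.108, θ=-0.036, ω=0.333
apply F[8]=+0.353 → step 9: x=-0.019, v=-0.098, θ=-0.030, ω=0.288
apply F[9]=+0.341 → step 10: x=-0.021, v=-0.089, θ=-0.025, ω=0.248
apply F[10]=+0.324 → step 11: x=-0.023, v=-0.081, θ=-0.020, ω=0.214
apply F[11]=+0.308 → step 12: x=-0.024, v=-0.074, θ=-0.016, ω=0.183
apply F[12]=+0.292 → step 13: x=-0.026, v=-0.067, θ=-0.013, ω=0.157
apply F[13]=+0.277 → step 14: x=-0.027, v=-0.061, θ=-0.010, ω=0.135
apply F[14]=+0.263 → step 15: x=-0.028, v=-0.056, θ=-0.007, ω=0.115
apply F[15]=+0.251 → step 16: x=-0.029, v=-0.051, θ=-0.005, ω=0.098
apply F[16]=+0.239 → step 17: x=-0.030, v=-0.046, θ=-0.003, ω=0.083
apply F[17]=+0.229 → step 18: x=-0.031, v=-0.042, θ=-0.002, ω=0.070
apply F[18]=+0.218 → step 19: x=-0.032, v=-0.038, θ=-0.000, ω=0.059
apply F[19]=+0.209 → step 20: x=-0.033, v=-0.035, θ=0.001, ω=0.050
apply F[20]=+0.200 → step 21: x=-0.033, v=-0.031, θ=0.002, ω=0.041
apply F[21]=+0.191 → step 22: x=-0.034, v=-0.028, θ=0.002, ω=0.034
apply F[22]=+0.183 → step 23: x=-0.034, v=-0.026, θ=0.003, ω=0.028
apply F[23]=+0.175 → step 24: x=-0.035, v=-0.023, θ=0.004, ω=0.023
apply F[24]=+0.168 → step 25: x=-0.035, v=-0.021, θ=0.004, ω=0.018
apply F[25]=+0.162 → step 26: x=-0.036, v=-0.019, θ=0.004, ω=0.014
Max |angle| over trajectory = 0.110 rad = 6.3°.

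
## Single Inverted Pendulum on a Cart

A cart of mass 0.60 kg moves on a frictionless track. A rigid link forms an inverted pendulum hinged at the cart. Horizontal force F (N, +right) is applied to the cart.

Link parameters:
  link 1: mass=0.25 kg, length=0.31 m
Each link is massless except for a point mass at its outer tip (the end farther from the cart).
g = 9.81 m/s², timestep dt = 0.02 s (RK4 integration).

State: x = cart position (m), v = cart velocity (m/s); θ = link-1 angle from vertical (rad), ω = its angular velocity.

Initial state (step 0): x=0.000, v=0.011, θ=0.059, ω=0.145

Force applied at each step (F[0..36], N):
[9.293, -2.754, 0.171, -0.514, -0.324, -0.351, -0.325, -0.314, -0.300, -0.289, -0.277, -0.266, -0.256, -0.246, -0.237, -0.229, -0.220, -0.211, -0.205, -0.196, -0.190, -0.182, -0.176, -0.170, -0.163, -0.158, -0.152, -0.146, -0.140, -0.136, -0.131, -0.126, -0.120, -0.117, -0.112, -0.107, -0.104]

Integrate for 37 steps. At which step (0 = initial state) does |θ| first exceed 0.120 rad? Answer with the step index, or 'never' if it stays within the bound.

apply F[0]=+9.293 → step 1: x=0.003, v=0.316, θ=0.052, ω=-0.800
apply F[1]=-2.754 → step 2: x=0.009, v=0.220, θ=0.040, ω=-0.464
apply F[2]=+0.171 → step 3: x=0.013, v=0.223, θ=0.031, ω=-0.451
apply F[3]=-0.514 → step 4: x=0.017, v=0.204, θ=0.022, ω=-0.372
apply F[4]=-0.324 → step 5: x=0.021, v=0.192, θ=0.016, ω=-0.320
apply F[5]=-0.351 → step 6: x=0.025, v=0.179, θ=0.010, ω=-0.271
apply F[6]=-0.325 → step 7: x=0.028, v=0.167, θ=0.005, ω=-0.230
apply F[7]=-0.314 → step 8: x=0.032, v=0.157, θ=0.000, ω=-0.194
apply F[8]=-0.300 → step 9: x=0.035, v=0.147, θ=-0.003, ω=-0.163
apply F[9]=-0.289 → step 10: x=0.038, v=0.138, θ=-0.006, ω=-0.136
apply F[10]=-0.277 → step 11: x=0.040, v=0.129, θ=-0.009, ω=-0.112
apply F[11]=-0.266 → step 12: x=0.043, v=0.121, θ=-0.011, ω=-0.092
apply F[12]=-0.256 → step 13: x=0.045, v=0.113, θ=-0.012, ω=-0.075
apply F[13]=-0.246 → step 14: x=0.047, v=0.106, θ=-0.014, ω=-0.060
apply F[14]=-0.237 → step 15: x=0.049, v=0.099, θ=-0.015, ω=-0.048
apply F[15]=-0.229 → step 16: x=0.051, v=0.093, θ=-0.016, ω=-0.037
apply F[16]=-0.220 → step 17: x=0.053, v=0.087, θ=-0.016, ω=-0.027
apply F[17]=-0.211 → step 18: x=0.055, v=0.081, θ=-0.017, ω=-0.019
apply F[18]=-0.205 → step 19: x=0.056, v=0.076, θ=-0.017, ω=-0.012
apply F[19]=-0.196 → step 20: x=0.058, v=0.071, θ=-0.017, ω=-0.006
apply F[20]=-0.190 → step 21: x=0.059, v=0.066, θ=-0.017, ω=-0.001
apply F[21]=-0.182 → step 22: x=0.060, v=0.061, θ=-0.017, ω=0.003
apply F[22]=-0.176 → step 23: x=0.062, v=0.057, θ=-0.017, ω=0.006
apply F[23]=-0.170 → step 24: x=0.063, v=0.052, θ=-0.017, ω=0.009
apply F[24]=-0.163 → step 25: x=0.064, v=0.048, θ=-0.017, ω=0.012
apply F[25]=-0.158 → step 26: x=0.065, v=0.044, θ=-0.016, ω=0.014
apply F[26]=-0.152 → step 27: x=0.065, v=0.041, θ=-0.016, ω=0.016
apply F[27]=-0.146 → step 28: x=0.066, v=0.037, θ=-0.016, ω=0.017
apply F[28]=-0.140 → step 29: x=0.067, v=0.034, θ=-0.015, ω=0.018
apply F[29]=-0.136 → step 30: x=0.068, v=0.030, θ=-0.015, ω=0.019
apply F[30]=-0.131 → step 31: x=0.068, v=0.027, θ=-0.015, ω=0.020
apply F[31]=-0.126 → step 32: x=0.069, v=0.024, θ=-0.014, ω=0.020
apply F[32]=-0.120 → step 33: x=0.069, v=0.021, θ=-0.014, ω=0.020
apply F[33]=-0.117 → step 34: x=0.070, v=0.019, θ=-0.014, ω=0.021
apply F[34]=-0.112 → step 35: x=0.070, v=0.016, θ=-0.013, ω=0.021
apply F[35]=-0.107 → step 36: x=0.070, v=0.013, θ=-0.013, ω=0.021
apply F[36]=-0.104 → step 37: x=0.070, v=0.011, θ=-0.012, ω=0.021
max |θ| = 0.059 ≤ 0.120 over all 38 states.

Answer: never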